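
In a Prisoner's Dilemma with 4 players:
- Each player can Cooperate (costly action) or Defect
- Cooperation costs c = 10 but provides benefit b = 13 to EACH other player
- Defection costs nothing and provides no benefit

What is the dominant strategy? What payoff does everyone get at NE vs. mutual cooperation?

Dominant: Defect; NE payoff = 0; Coop payoff = 29

Work:
Defect dominates (saves cost c = 10, benefit to others is external)
NE: All defect → everyone gets 0
If all cooperate: each receives (3)×13 - 10 = 29
Social dilemma: 29 > 0 but NE gives 0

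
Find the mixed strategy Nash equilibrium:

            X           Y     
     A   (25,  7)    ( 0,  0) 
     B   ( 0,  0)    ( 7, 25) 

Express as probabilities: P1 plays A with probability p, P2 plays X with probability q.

p = 0.7812, q = 0.2188

Work:
Find probabilities that make opponent indifferent:
P2 chooses q to make P1 indifferent between A and B
P1 chooses p to make P2 indifferent between X and Y
Mixed NE: P1 plays (A: 0.7812, B: 0.2188), P2 plays (X: 0.2188, Y: 0.7812)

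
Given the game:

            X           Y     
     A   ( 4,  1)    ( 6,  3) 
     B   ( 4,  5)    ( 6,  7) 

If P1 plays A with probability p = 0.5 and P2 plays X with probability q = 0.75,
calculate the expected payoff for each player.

E[P1] = 4.5, E[P2] = 3.5

Work:
E[P1] = p·q·π₁(A,X) + p·(1-q)·π₁(A,Y) + (1-p)·q·π₁(B,X) + (1-p)·(1-q)·π₁(B,Y)
= 0.5·0.75·4 + 0.5·0.25·6 + 0.5·0.75·4 + 0.5·0.25·6
= 4.5

E[P2] = 3.5 (similar calculation)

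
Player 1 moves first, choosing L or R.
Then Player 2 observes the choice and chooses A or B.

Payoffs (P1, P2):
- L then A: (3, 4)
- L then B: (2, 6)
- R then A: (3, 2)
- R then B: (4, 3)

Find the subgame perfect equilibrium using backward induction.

P1 plays R, P2 plays B after L and B after R; Payoff (4, 3)

Work:
Backward induction:
After L: P2 chooses B → P1 gets 2
After R: P2 chooses B → P1 gets 4
P1 chooses R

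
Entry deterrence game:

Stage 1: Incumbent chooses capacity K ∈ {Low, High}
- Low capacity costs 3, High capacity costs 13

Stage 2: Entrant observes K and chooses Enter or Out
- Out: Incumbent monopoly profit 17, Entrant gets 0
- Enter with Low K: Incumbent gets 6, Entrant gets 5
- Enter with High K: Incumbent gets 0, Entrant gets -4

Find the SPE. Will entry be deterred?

SPE: (High, Enter|Low, Out|High); Entry deterred. Incumbent net profit = 4

Work:
After Low K: Entrant enters (5 > 0)
After High K: Entrant stays out (-4 < 0)
Incumbent: Low → 6−3=3, High → 17−13=4
Incumbent chooses High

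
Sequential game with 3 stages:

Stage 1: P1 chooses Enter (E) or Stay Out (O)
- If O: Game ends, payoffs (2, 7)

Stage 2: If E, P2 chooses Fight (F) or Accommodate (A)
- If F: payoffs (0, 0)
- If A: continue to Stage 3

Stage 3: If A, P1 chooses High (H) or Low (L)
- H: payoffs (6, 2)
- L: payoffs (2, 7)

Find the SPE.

SPE: (E, A, H); Outcome (6, 2)

Work:
Stage 3: P1 chooses H (6 vs 2)
Stage 2: P2: F->0, A->2 (anticipating H). Choose A
Stage 1: P1: O->2, E->6 (anticipating A, H). Choose E
SPE path: E -> A -> H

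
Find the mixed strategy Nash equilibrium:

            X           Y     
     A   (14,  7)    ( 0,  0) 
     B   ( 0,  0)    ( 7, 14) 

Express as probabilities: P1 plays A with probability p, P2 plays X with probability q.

p = 0.6667, q = 0.3333

Work:
Find probabilities that make opponent indifferent:
P2 chooses q to make P1 indifferent between A and B
P1 chooses p to make P2 indifferent between X and Y
Mixed NE: P1 plays (A: 0.6667, B: 0.3333), P2 plays (X: 0.3333, Y: 0.6667)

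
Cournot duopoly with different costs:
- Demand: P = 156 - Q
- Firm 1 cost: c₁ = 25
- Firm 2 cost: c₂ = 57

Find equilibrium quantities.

q₁* = 54.33, q₂* = 22.33

Work:
Reaction: q₁ = (156 - 25 - q₂)/2
Reaction: q₂ = (156 - 57 - q₁)/2
Solve simultaneously:
q₁* = (156 - 2×25 + 57)/3 = 54.33
q₂* = (156 - 2×57 + 25)/3 = 22.33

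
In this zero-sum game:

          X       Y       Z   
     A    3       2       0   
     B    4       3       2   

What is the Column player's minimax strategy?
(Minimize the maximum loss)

Column should play Z, value = 2

Work:
Column player minimizes Row's maximum payoff:
Column X: max payoff to Row = 4
Column Y: max payoff to Row = 3
Column Z: max payoff to Row = 2
Minimum is 2, achieved by column Z.
Minimax strategy: Z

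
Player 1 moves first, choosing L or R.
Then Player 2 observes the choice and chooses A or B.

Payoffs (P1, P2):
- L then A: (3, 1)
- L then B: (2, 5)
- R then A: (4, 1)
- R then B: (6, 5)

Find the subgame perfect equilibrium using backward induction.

P1 plays R, P2 plays B after L and B after R; Payoff (6, 5)

Work:
Backward induction:
After L: P2 chooses B → P1 gets 2
After R: P2 chooses B → P1 gets 6
P1 chooses R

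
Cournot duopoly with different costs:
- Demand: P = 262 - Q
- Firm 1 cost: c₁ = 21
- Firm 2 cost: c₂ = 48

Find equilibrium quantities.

q₁* = 89.33, q₂* = 62.33

Work:
Reaction: q₁ = (262 - 21 - q₂)/2
Reaction: q₂ = (262 - 48 - q₁)/2
Solve simultaneously:
q₁* = (262 - 2×21 + 48)/3 = 89.33
q₂* = (262 - 2×48 + 21)/3 = 62.33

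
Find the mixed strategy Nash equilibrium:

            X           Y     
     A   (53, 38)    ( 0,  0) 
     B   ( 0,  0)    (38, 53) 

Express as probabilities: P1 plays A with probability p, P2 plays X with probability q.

p = 0.5824, q = 0.4176

Work:
Find probabilities that make opponent indifferent:
P2 chooses q to make P1 indifferent between A and B
P1 chooses p to make P2 indifferent between X and Y
Mixed NE: P1 plays (A: 0.5824, B: 0.4176), P2 plays (X: 0.4176, Y: 0.5824)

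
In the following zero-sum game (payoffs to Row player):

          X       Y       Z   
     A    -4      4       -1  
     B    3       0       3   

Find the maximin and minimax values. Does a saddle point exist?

Maximin = 0, Minimax = 3, Saddle: False

Work:
Row minimums: [-4, 0] → maximin = 0
Column maximums: [3, 4, 3] → minimax = 3
No saddle point (maximin ≠ minimax). Mixed strategy needed.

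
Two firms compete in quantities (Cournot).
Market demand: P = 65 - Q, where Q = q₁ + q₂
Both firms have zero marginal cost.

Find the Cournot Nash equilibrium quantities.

q₁* = q₂* = 21.67; P* = 21.67

Work:
Profit: π_i = P·q_i = (a - q_i - q_j)·q_i
FOC: ∂π_i/∂q_i = a - 2q_i - q_j = 0
Reaction function: q_i = (65 - q_j)/2
Symmetry: q* = 65/3 = 21.67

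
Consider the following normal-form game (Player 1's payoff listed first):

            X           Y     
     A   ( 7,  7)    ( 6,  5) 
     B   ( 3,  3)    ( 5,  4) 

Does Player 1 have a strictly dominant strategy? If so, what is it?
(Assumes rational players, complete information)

Yes, Player 1's strictly dominant strategy is A

Work:
A strategy strictly dominates another if it gives a strictly higher payoff against every opponent action. Compare each pair of P1's strategies column-by-column:
  A vs B: [7 vs 3, 6 vs 5] → A strictly dominates B
  B vs A: [3 vs 7, 5 vs 6] → B does not strictly dominate A (column X: 3 ≤ 7)
A strictly dominates every other strategy → strictly dominant.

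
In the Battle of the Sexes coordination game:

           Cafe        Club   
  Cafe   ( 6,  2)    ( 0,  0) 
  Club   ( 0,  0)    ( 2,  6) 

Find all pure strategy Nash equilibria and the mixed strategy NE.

Pure NE: (Cafe, Cafe) and (Club, Club); Mixed NE: p = 0.75, q = 0.25

Work:
Check pure NE:
(Cafe, Cafe): (6, 2) - no unilateral deviation beneficial
(Club, Club): (2, 6) - no unilateral deviation beneficial
Mixed NE: P1 plays Cafe with p = 0.75, P2 plays Cafe with q = 0.25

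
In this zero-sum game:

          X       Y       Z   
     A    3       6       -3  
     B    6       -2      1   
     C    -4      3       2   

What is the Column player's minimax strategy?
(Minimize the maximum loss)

Column should play Z, value = 2

Work:
Column player minimizes Row's maximum payoff:
Column X: max payoff to Row = 6
Column Y: max payoff to Row = 6
Column Z: max payoff to Row = 2
Minimum is 2, achieved by column Z.
Minimax strategy: Z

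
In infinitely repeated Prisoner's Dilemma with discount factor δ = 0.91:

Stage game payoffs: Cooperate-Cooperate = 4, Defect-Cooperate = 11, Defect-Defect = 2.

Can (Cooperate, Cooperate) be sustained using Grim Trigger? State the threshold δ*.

δ* = 0.7778; since δ = 0.91 ≥ 0.7778, cooperation can be sustained

Work:
For Grim Trigger:
Cooperate forever: 4/(1-δ)
Defect then punished: 11 + 2·δ/(1-δ)
Need: 4/(1-δ) ≥ 11 + 2·δ/(1-δ)
Solving: δ ≥ (T-R)/(T-P) = (11-4)/(11-2) = 0.7778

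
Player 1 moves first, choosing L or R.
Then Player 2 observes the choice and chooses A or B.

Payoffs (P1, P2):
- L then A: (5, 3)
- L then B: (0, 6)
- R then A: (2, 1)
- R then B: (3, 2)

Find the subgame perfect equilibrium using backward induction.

P1 plays R, P2 plays B after L and B after R; Payoff (3, 2)

Work:
Backward induction:
After L: P2 chooses B → P1 gets 0
After R: P2 chooses B → P1 gets 3
P1 chooses R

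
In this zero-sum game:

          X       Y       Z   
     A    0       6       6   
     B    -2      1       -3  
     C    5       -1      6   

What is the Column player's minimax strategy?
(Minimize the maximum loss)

Column should play X, value = 5

Work:
Column player minimizes Row's maximum payoff:
Column X: max payoff to Row = 5
Column Y: max payoff to Row = 6
Column Z: max payoff to Row = 6
Minimum is 5, achieved by column X.
Minimax strategy: X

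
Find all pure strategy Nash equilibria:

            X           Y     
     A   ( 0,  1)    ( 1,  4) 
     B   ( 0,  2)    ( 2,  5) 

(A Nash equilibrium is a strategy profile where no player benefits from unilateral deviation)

Nash equilibrium: (B, Y)

Work:
Best responses:
  P1 vs X: payoffs [0, 0] → best response A/B (payoff 0)
  P1 vs Y: payoffs [1, 2] → best response B (payoff 2)
  P2 vs A: payoffs [1, 4] → best response Y (payoff 4)
  P2 vs B: payoffs [2, 5] → best response Y (payoff 5)
Mutual best responses: (B,Y) → Nash equilibria.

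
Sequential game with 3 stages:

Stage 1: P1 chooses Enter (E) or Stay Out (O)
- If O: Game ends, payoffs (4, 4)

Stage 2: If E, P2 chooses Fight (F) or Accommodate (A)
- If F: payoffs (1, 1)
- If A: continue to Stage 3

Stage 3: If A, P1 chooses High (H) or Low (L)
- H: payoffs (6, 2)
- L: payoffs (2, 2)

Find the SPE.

SPE: (E, A, H); Outcome (6, 2)

Work:
Stage 3: P1 chooses H (6 vs 2)
Stage 2: P2: F->1, A->2 (anticipating H). Choose A
Stage 1: P1: O->4, E->6 (anticipating A, H). Choose E
SPE path: E -> A -> H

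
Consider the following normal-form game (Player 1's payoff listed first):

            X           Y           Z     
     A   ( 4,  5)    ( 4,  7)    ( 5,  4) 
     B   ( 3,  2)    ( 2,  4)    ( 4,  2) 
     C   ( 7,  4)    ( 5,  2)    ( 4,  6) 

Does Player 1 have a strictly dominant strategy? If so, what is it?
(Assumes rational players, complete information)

No strictly dominant strategy exists for Player 1

Work:
A strategy strictly dominates another if it gives a strictly higher payoff against every opponent action. Compare each pair of P1's strategies column-by-column:
  A vs B: [4 vs 3, 4 vs 2, 5 vs 4] → A strictly dominates B
  A vs C: [4 vs 7, 4 vs 5, 5 vs 4] → A does not strictly dominate C (column X: 4 ≤ 7)
  B vs A: [3 vs 4, 2 vs 4, 4 vs 5] → B does not strictly dominate A (column X: 3 ≤ 4)
  B vs C: [3 vs 7, 2 vs 5, 4 vs 4] → B does not strictly dominate C (column X: 3 ≤ 7)
  C vs A: [7 vs 4, 5 vs 4, 4 vs 5] → C does not strictly dominate A (column Z: 4 ≤ 5)
  C vs B: [7 vs 3, 5 vs 2, 4 vs 4] → C does not strictly dominate B (column Z: 4 ≤ 4)
No single strategy strictly dominates all others → no strictly dominant strategy.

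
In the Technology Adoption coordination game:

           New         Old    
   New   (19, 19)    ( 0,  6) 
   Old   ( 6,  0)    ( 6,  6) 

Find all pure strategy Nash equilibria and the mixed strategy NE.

Pure NE: (New, New) and (Old, Old); Mixed NE: p = 0.3158, q = 0.3158

Work:
Check pure NE:
(New, New): (19, 19) - no unilateral deviation beneficial
(Old, Old): (6, 6) - no unilateral deviation beneficial
Mixed NE: P1 plays New with p = 0.3158, P2 plays New with q = 0.3158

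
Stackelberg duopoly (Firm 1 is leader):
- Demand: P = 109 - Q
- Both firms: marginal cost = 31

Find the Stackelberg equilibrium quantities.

q₁* (leader) = 39.0, q₂* (follower) = 19.5

Work:
Follower's reaction: q₂ = (a - c - q₁)/2
Leader substitutes: π₁ = q₁·(a - q₁ - (a-c-q₁)/2 - c)
FOC: q₁* = (109 - 31)/2 = 39.00
Then: q₂* = (109 - 31 - 39.0)/2 = 19.50
Leader has first-mover advantage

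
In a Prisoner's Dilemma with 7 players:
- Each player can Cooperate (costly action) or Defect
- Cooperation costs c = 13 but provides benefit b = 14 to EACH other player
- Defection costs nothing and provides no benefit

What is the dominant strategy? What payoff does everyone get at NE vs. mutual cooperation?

Dominant: Defect; NE payoff = 0; Coop payoff = 71

Work:
Defect dominates (saves cost c = 13, benefit to others is external)
NE: All defect → everyone gets 0
If all cooperate: each receives (6)×14 - 13 = 71
Social dilemma: 71 > 0 but NE gives 0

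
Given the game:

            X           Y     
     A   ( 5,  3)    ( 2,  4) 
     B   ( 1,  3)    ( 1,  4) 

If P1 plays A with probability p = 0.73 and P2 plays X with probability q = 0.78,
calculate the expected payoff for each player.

E[P1] = 3.4382, E[P2] = 3.22

Work:
E[P1] = p·q·π₁(A,X) + p·(1-q)·π₁(A,Y) + (1-p)·q·π₁(B,X) + (1-p)·(1-q)·π₁(B,Y)
= 0.73·0.78·5 + 0.73·0.22·2 + 0.27·0.78·1 + 0.27·0.22·1
= 3.4382

E[P2] = 3.22 (similar calculation)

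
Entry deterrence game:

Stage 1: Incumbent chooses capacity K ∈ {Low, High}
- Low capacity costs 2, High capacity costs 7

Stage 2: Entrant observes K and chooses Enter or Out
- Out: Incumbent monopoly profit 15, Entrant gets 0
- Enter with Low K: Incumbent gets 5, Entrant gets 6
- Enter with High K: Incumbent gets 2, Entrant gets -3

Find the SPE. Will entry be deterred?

SPE: (High, Enter|Low, Out|High); Entry deterred. Incumbent net profit = 8

Work:
After Low K: Entrant enters (6 > 0)
After High K: Entrant stays out (-3 < 0)
Incumbent: Low → 5−2=3, High → 15−7=8
Incumbent chooses High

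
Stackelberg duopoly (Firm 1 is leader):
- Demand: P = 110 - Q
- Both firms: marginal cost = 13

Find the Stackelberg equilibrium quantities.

q₁* (leader) = 48.5, q₂* (follower) = 24.25

Work:
Follower's reaction: q₂ = (a - c - q₁)/2
Leader substitutes: π₁ = q₁·(a - q₁ - (a-c-q₁)/2 - c)
FOC: q₁* = (110 - 13)/2 = 48.50
Then: q₂* = (110 - 13 - 48.5)/2 = 24.25
Leader has first-mover advantage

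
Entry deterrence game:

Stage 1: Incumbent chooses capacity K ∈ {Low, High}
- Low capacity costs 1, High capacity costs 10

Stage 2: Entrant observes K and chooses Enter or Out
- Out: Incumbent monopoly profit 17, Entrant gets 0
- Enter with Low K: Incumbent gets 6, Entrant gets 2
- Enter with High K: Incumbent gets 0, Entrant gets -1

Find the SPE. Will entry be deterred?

SPE: (High, Enter|Low, Out|High); Entry deterred. Incumbent net profit = 7

Work:
After Low K: Entrant enters (2 > 0)
After High K: Entrant stays out (-1 < 0)
Incumbent: Low → 6−1=5, High → 17−10=7
Incumbent chooses High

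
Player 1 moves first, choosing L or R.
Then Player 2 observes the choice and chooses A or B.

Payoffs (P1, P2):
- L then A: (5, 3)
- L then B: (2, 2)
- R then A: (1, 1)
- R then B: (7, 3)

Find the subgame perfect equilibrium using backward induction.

P1 plays R, P2 plays A after L and B after R; Payoff (7, 3)

Work:
Backward induction:
After L: P2 chooses A → P1 gets 5
After R: P2 chooses B → P1 gets 7
P1 chooses R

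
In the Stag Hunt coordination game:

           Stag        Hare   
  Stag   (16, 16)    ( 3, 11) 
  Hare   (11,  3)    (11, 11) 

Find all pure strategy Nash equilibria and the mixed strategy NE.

Pure NE: (Stag, Stag) and (Hare, Hare); Mixed NE: p = 0.6154, q = 0.6154

Work:
Check pure NE:
(Stag, Stag): (16, 16) - no unilateral deviation beneficial
(Hare, Hare): (11, 11) - no unilateral deviation beneficial
Mixed NE: P1 plays Stag with p = 0.6154, P2 plays Stag with q = 0.6154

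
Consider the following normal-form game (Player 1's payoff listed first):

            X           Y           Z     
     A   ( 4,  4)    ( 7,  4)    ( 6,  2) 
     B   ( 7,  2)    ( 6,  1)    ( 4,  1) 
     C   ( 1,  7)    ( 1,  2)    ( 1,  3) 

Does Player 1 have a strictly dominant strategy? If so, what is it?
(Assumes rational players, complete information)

No strictly dominant strategy exists for Player 1

Work:
A strategy strictly dominates another if it gives a strictly higher payoff against every opponent action. Compare each pair of P1's strategies column-by-column:
  A vs B: [4 vs 7, 7 vs 6, 6 vs 4] → A does not strictly dominate B (column X: 4 ≤ 7)
  A vs C: [4 vs 1, 7 vs 1, 6 vs 1] → A strictly dominates C
  B vs A: [7 vs 4, 6 vs 7, 4 vs 6] → B does not strictly dominate A (column Y: 6 ≤ 7)
  B vs C: [7 vs 1, 6 vs 1, 4 vs 1] → B strictly dominates C
  C vs A: [1 vs 4, 1 vs 7, 1 vs 6] → C does not strictly dominate A (column X: 1 ≤ 4)
  C vs B: [1 vs 7, 1 vs 6, 1 vs 4] → C does not strictly dominate B (column X: 1 ≤ 7)
No single strategy strictly dominates all others → no strictly dominant strategy.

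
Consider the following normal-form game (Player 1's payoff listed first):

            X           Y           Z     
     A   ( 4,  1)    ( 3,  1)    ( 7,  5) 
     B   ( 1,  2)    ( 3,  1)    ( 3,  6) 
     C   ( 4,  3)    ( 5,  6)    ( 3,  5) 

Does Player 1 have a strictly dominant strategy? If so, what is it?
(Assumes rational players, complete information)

No strictly dominant strategy exists for Player 1

Work:
A strategy strictly dominates another if it gives a strictly higher payoff against every opponent action. Compare each pair of P1's strategies column-by-column:
  A vs B: [4 vs 1, 3 vs 3, 7 vs 3] → A does not strictly dominate B (column Y: 3 ≤ 3)
  A vs C: [4 vs 4, 3 vs 5, 7 vs 3] → A does not strictly dominate C (column X: 4 ≤ 4)
  B vs A: [1 vs 4, 3 vs 3, 3 vs 7] → B does not strictly dominate A (column X: 1 ≤ 4)
  B vs C: [1 vs 4, 3 vs 5, 3 vs 3] → B does not strictly dominate C (column X: 1 ≤ 4)
  C vs A: [4 vs 4, 5 vs 3, 3 vs 7] → C does not strictly dominate A (column X: 4 ≤ 4)
  C vs B: [4 vs 1, 5 vs 3, 3 vs 3] → C does not strictly dominate B (column Z: 3 ≤ 3)
No single strategy strictly dominates all others → no strictly dominant strategy.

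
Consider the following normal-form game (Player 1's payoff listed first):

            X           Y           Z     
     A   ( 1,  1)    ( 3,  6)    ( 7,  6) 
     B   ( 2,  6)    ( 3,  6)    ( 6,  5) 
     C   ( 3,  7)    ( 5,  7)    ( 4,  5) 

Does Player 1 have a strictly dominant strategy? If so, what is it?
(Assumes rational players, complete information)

No strictly dominant strategy exists for Player 1

Work:
A strategy strictly dominates another if it gives a strictly higher payoff against every opponent action. Compare each pair of P1's strategies column-by-column:
  A vs B: [1 vs 2, 3 vs 3, 7 vs 6] → A does not strictly dominate B (column X: 1 ≤ 2)
  A vs C: [1 vs 3, 3 vs 5, 7 vs 4] → A does not strictly dominate C (column X: 1 ≤ 3)
  B vs A: [2 vs 1, 3 vs 3, 6 vs 7] → B does not strictly dominate A (column Y: 3 ≤ 3)
  B vs C: [2 vs 3, 3 vs 5, 6 vs 4] → B does not strictly dominate C (column X: 2 ≤ 3)
  C vs A: [3 vs 1, 5 vs 3, 4 vs 7] → C does not strictly dominate A (column Z: 4 ≤ 7)
  C vs B: [3 vs 2, 5 vs 3, 4 vs 6] → C does not strictly dominate B (column Z: 4 ≤ 6)
No single strategy strictly dominates all others → no strictly dominant strategy.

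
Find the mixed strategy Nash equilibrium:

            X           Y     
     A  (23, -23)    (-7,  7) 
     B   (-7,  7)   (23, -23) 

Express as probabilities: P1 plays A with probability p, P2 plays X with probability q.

p = 0.5, q = 0.5

Work:
Find probabilities that make opponent indifferent:
P2 chooses q to make P1 indifferent between A and B
P1 chooses p to make P2 indifferent between X and Y
Mixed NE: P1 plays (A: 0.5, B: 0.5), P2 plays (X: 0.5, Y: 0.5)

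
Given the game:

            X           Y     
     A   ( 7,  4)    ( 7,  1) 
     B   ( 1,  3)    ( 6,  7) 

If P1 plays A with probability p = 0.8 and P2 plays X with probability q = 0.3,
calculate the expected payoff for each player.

E[P1] = 6.5, E[P2] = 2.68

Work:
E[P1] = p·q·π₁(A,X) + p·(1-q)·π₁(A,Y) + (1-p)·q·π₁(B,X) + (1-p)·(1-q)·π₁(B,Y)
= 0.8·0.3·7 + 0.8·0.7·7 + 0.2·0.3·1 + 0.2·0.7·6
= 6.5

E[P2] = 2.68 (similar calculation)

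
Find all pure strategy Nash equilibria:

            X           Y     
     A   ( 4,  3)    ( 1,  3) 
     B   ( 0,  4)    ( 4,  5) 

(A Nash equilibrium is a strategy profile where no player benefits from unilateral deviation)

Nash equilibrium: (A, X), (B, Y)

Work:
Best responses:
  P1 vs X: payoffs [4, 0] → best response A (payoff 4)
  P1 vs Y: payoffs [1, 4] → best response B (payoff 4)
  P2 vs A: payoffs [3, 3] → best response X/Y (payoff 3)
  P2 vs B: payoffs [4, 5] → best response Y (payoff 5)
Mutual best responses: (A,X), (B,Y) → Nash equilibria.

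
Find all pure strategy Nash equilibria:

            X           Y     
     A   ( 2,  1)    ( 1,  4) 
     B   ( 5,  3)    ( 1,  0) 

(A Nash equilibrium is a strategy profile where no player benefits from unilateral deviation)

Nash equilibrium: (A, Y), (B, X)

Work:
Best responses:
  P1 vs X: payoffs [2, 5] → best response B (payoff 5)
  P1 vs Y: payoffs [1, 1] → best response A/B (payoff 1)
  P2 vs A: payoffs [1, 4] → best response Y (payoff 4)
  P2 vs B: payoffs [3, 0] → best response X (payoff 3)
Mutual best responses: (A,Y), (B,X) → Nash equilibria.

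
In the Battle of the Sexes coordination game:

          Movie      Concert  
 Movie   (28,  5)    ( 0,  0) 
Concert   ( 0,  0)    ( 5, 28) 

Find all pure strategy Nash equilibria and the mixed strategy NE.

Pure NE: (Movie, Movie) and (Concert, Concert); Mixed NE: p = 0.8485, q = 0.1515

Work:
Check pure NE:
(Movie, Movie): (28, 5) - no unilateral deviation beneficial
(Concert, Concert): (5, 28) - no unilateral deviation beneficial
Mixed NE: P1 plays Movie with p = 0.8485, P2 plays Movie with q = 0.1515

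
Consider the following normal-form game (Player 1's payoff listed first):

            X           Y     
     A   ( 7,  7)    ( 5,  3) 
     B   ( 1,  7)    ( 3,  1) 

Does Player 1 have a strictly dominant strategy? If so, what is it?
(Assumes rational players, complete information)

Yes, Player 1's strictly dominant strategy is A

Work:
A strategy strictly dominates another if it gives a strictly higher payoff against every opponent action. Compare each pair of P1's strategies column-by-column:
  A vs B: [7 vs 1, 5 vs 3] → A strictly dominates B
  B vs A: [1 vs 7, 3 vs 5] → B does not strictly dominate A (column X: 1 ≤ 7)
A strictly dominates every other strategy → strictly dominant.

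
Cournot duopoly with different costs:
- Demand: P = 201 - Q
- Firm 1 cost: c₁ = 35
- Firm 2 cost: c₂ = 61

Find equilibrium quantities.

q₁* = 64.0, q₂* = 38.0

Work:
Reaction: q₁ = (201 - 35 - q₂)/2
Reaction: q₂ = (201 - 61 - q₁)/2
Solve simultaneously:
q₁* = (201 - 2×35 + 61)/3 = 64.0
q₂* = (201 - 2×61 + 35)/3 = 38.0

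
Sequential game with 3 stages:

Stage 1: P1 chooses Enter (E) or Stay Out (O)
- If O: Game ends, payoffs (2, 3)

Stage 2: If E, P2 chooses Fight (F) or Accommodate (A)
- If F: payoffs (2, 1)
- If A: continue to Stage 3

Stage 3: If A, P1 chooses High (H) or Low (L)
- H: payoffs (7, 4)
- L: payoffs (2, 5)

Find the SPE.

SPE: (E, A, H); Outcome (7, 4)

Work:
Stage 3: P1 chooses H (7 vs 2)
Stage 2: P2: F->1, A->4 (anticipating H). Choose A
Stage 1: P1: O->2, E->7 (anticipating A, H). Choose E
SPE path: E -> A -> H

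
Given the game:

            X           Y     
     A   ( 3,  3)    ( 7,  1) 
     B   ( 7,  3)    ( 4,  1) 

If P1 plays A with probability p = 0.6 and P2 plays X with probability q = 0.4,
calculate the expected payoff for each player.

E[P1] = 5.32, E[P2] = 1.8

Work:
E[P1] = p·q·π₁(A,X) + p·(1-q)·π₁(A,Y) + (1-p)·q·π₁(B,X) + (1-p)·(1-q)·π₁(B,Y)
= 0.6·0.4·3 + 0.6·0.6·7 + 0.4·0.4·7 + 0.4·0.6·4
= 5.32

E[P2] = 1.8 (similar calculation)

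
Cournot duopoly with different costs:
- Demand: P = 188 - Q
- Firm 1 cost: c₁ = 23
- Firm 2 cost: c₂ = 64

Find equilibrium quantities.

q₁* = 68.67, q₂* = 27.67

Work:
Reaction: q₁ = (188 - 23 - q₂)/2
Reaction: q₂ = (188 - 64 - q₁)/2
Solve simultaneously:
q₁* = (188 - 2×23 + 64)/3 = 68.67
q₂* = (188 - 2×64 + 23)/3 = 27.67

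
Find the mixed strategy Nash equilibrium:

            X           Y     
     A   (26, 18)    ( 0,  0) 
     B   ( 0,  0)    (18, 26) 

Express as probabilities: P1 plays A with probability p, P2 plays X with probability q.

p = 0.5909, q = 0.4091

Work:
Find probabilities that make opponent indifferent:
P2 chooses q to make P1 indifferent between A and B
P1 chooses p to make P2 indifferent between X and Y
Mixed NE: P1 plays (A: 0.5909, B: 0.4091), P2 plays (X: 0.4091, Y: 0.5909)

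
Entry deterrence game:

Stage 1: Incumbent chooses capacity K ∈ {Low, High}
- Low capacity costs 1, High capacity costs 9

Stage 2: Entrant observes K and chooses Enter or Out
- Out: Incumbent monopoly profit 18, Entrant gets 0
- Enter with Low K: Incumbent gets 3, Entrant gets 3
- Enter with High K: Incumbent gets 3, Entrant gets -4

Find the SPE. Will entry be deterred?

SPE: (High, Enter|Low, Out|High); Entry deterred. Incumbent net profit = 9

Work:
After Low K: Entrant enters (3 > 0)
After High K: Entrant stays out (-4 < 0)
Incumbent: Low → 3−1=2, High → 18−9=9
Incumbent chooses High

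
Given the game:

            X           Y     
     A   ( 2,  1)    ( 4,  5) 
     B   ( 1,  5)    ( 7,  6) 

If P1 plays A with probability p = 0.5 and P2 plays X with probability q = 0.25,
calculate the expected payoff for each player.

E[P1] = 4.5, E[P2] = 4.875

Work:
E[P1] = p·q·π₁(A,X) + p·(1-q)·π₁(A,Y) + (1-p)·q·π₁(B,X) + (1-p)·(1-q)·π₁(B,Y)
= 0.5·0.25·2 + 0.5·0.75·4 + 0.5·0.25·1 + 0.5·0.75·7
= 4.5

E[P2] = 4.875 (similar calculation)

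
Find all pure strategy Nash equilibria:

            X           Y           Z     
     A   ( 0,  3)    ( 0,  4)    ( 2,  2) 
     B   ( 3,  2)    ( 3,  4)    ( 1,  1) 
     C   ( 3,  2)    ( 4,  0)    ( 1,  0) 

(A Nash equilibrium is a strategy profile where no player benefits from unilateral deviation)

Nash equilibrium: (C, X)

Work:
Best responses:
  P1 vs X: payoffs [0, 3, 3] → best response B/C (payoff 3)
  P1 vs Y: payoffs [0, 3, 4] → best response C (payoff 4)
  P1 vs Z: payoffs [2, 1, 1] → best response A (payoff 2)
  P2 vs A: payoffs [3, 4, 2] → best response Y (payoff 4)
  P2 vs B: payoffs [2, 4, 1] → best response Y (payoff 4)
  P2 vs C: payoffs [2, 0, 0] → best response X (payoff 2)
Mutual best responses: (C,X) → Nash equilibria.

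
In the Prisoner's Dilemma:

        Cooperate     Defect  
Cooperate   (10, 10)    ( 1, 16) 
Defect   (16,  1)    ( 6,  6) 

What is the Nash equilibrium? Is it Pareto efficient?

(Defect, Defect) is NE; not Pareto efficient

Work:
Defect dominates Cooperate for both players:
If P2 cooperates: Defect (16) > Cooperate (10)
If P2 defects: Defect (6) > Cooperate (1)
NE: (Defect, Defect) with payoff (6, 6)
But (Cooperate, Cooperate) = (10, 10) Pareto dominates (6, 6)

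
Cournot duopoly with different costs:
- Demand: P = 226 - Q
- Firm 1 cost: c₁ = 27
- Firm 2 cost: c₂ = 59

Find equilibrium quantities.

q₁* = 77.0, q₂* = 45.0

Work:
Reaction: q₁ = (226 - 27 - q₂)/2
Reaction: q₂ = (226 - 59 - q₁)/2
Solve simultaneously:
q₁* = (226 - 2×27 + 59)/3 = 77.0
q₂* = (226 - 2×59 + 27)/3 = 45.0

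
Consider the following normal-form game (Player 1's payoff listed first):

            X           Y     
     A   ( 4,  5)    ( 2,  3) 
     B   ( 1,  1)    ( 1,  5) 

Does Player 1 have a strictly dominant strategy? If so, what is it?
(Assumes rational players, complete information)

Yes, Player 1's strictly dominant strategy is A

Work:
A strategy strictly dominates another if it gives a strictly higher payoff against every opponent action. Compare each pair of P1's strategies column-by-column:
  A vs B: [4 vs 1, 2 vs 1] → A strictly dominates B
  B vs A: [1 vs 4, 1 vs 2] → B does not strictly dominate A (column X: 1 ≤ 4)
A strictly dominates every other strategy → strictly dominant.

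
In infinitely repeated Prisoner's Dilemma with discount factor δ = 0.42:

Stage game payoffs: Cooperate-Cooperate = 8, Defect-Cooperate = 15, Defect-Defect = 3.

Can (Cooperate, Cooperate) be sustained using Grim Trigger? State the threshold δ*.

δ* = 0.5833; since δ = 0.42 < 0.5833, cooperation cannot be sustained

Work:
For Grim Trigger:
Cooperate forever: 8/(1-δ)
Defect then punished: 15 + 3·δ/(1-δ)
Need: 8/(1-δ) ≥ 15 + 3·δ/(1-δ)
Solving: δ ≥ (T-R)/(T-P) = (15-8)/(15-3) = 0.5833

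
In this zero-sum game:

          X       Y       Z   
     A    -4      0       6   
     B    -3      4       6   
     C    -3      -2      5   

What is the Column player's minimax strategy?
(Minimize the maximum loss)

Column should play X, value = -3

Work:
Column player minimizes Row's maximum payoff:
Column X: max payoff to Row = -3
Column Y: max payoff to Row = 4
Column Z: max payoff to Row = 6
Minimum is -3, achieved by column X.
Minimax strategy: X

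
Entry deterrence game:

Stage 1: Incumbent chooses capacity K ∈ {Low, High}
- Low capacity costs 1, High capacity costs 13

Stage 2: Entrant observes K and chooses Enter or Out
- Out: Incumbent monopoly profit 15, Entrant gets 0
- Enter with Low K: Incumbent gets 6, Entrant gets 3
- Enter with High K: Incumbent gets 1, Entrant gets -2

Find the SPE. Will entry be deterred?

SPE: (Low, Enter|Low, Out|High); Entry not deterred. Incumbent net profit = 5, Entrant gets 3

Work:
After Low K: Entrant enters (3 > 0)
After High K: Entrant stays out (-2 < 0)
Incumbent: Low → 6−1=5, High → 15−13=2
Incumbent chooses Low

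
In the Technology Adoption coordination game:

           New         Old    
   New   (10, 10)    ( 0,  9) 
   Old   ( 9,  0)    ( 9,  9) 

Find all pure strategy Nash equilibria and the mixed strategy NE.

Pure NE: (New, New) and (Old, Old); Mixed NE: p = 0.9, q = 0.9

Work:
Check pure NE:
(New, New): (10, 10) - no unilateral deviation beneficial
(Old, Old): (9, 9) - no unilateral deviation beneficial
Mixed NE: P1 plays New with p = 0.9, P2 plays New with q = 0.9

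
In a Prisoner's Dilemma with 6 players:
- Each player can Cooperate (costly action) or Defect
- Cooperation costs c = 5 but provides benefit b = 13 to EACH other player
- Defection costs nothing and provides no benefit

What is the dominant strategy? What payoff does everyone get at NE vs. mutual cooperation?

Dominant: Defect; NE payoff = 0; Coop payoff = 60

Work:
Defect dominates (saves cost c = 5, benefit to others is external)
NE: All defect → everyone gets 0
If all cooperate: each receives (5)×13 - 5 = 60
Social dilemma: 60 > 0 but NE gives 0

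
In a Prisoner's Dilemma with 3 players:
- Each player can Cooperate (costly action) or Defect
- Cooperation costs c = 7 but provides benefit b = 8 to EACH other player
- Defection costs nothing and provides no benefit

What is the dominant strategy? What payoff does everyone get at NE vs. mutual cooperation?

Dominant: Defect; NE payoff = 0; Coop payoff = 9

Work:
Defect dominates (saves cost c = 7, benefit to others is external)
NE: All defect → everyone gets 0
If all cooperate: each receives (2)×8 - 7 = 9
Social dilemma: 9 > 0 but NE gives 0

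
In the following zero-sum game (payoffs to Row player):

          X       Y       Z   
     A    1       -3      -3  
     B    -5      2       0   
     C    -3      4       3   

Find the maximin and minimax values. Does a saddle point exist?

Maximin = -3, Minimax = 1, Saddle: False

Work:
Row minimums: [-3, -5, -3] → maximin = -3
Column maximums: [1, 4, 3] → minimax = 1
No saddle point (maximin ≠ minimax). Mixed strategy needed.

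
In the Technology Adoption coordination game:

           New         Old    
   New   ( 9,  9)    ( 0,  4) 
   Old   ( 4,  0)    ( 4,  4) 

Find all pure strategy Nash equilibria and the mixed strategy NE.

Pure NE: (New, New) and (Old, Old); Mixed NE: p = 0.4444, q = 0.4444

Work:
Check pure NE:
(New, New): (9, 9) - no unilateral deviation beneficial
(Old, Old): (4, 4) - no unilateral deviation beneficial
Mixed NE: P1 plays New with p = 0.4444, P2 plays New with q = 0.4444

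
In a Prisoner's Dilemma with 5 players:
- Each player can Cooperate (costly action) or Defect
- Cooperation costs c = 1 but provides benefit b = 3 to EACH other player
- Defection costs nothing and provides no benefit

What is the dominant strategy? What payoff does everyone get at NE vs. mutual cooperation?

Dominant: Defect; NE payoff = 0; Coop payoff = 11

Work:
Defect dominates (saves cost c = 1, benefit to others is external)
NE: All defect → everyone gets 0
If all cooperate: each receives (4)×3 - 1 = 11
Social dilemma: 11 > 0 but NE gives 0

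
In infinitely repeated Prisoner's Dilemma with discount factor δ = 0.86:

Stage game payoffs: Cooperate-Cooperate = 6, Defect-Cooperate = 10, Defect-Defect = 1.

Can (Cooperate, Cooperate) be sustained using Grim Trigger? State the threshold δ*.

δ* = 0.4444; since δ = 0.86 ≥ 0.4444, cooperation can be sustained

Work:
For Grim Trigger:
Cooperate forever: 6/(1-δ)
Defect then punished: 10 + 1·δ/(1-δ)
Need: 6/(1-δ) ≥ 10 + 1·δ/(1-δ)
Solving: δ ≥ (T-R)/(T-P) = (10-6)/(10-1) = 0.4444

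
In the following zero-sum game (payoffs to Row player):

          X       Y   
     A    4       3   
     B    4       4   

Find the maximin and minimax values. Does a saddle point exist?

Maximin = 4, Minimax = 4, Saddle: True

Work:
Row minimums: [3, 4] → maximin = 4
Column maximums: [4, 4] → minimax = 4
Saddle point exists! Game value = 4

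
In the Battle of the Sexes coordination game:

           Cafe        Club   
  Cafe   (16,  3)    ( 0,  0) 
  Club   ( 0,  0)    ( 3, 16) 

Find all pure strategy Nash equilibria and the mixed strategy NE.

Pure NE: (Cafe, Cafe) and (Club, Club); Mixed NE: p = 0.8421, q = 0.1579

Work:
Check pure NE:
(Cafe, Cafe): (16, 3) - no unilateral deviation beneficial
(Club, Club): (3, 16) - no unilateral deviation beneficial
Mixed NE: P1 plays Cafe with p = 0.8421, P2 plays Cafe with q = 0.1579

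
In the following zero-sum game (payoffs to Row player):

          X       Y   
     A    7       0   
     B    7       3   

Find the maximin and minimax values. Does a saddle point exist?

Maximin = 3, Minimax = 3, Saddle: True

Work:
Row minimums: [0, 3] → maximin = 3
Column maximums: [7, 3] → minimax = 3
Saddle point exists! Game value = 3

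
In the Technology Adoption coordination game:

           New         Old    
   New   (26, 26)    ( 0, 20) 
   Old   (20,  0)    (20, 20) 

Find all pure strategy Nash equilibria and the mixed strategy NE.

Pure NE: (New, New) and (Old, Old); Mixed NE: p = 0.7692, q = 0.7692

Work:
Check pure NE:
(New, New): (26, 26) - no unilateral deviation beneficial
(Old, Old): (20, 20) - no unilateral deviation beneficial
Mixed NE: P1 plays New with p = 0.7692, P2 plays New with q = 0.7692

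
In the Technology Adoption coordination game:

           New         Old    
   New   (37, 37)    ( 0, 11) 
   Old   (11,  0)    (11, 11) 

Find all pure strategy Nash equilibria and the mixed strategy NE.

Pure NE: (New, New) and (Old, Old); Mixed NE: p = 0.2973, q = 0.2973

Work:
Check pure NE:
(New, New): (37, 37) - no unilateral deviation beneficial
(Old, Old): (11, 11) - no unilateral deviation beneficial
Mixed NE: P1 plays New with p = 0.2973, P2 plays New with q = 0.2973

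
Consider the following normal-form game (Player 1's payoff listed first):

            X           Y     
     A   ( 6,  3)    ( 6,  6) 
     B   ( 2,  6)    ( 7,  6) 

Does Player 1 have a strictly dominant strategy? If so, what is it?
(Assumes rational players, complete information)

No strictly dominant strategy exists for Player 1

Work:
A strategy strictly dominates another if it gives a strictly higher payoff against every opponent action. Compare each pair of P1's strategies column-by-column:
  A vs B: [6 vs 2, 6 vs 7] → A does not strictly dominate B (column Y: 6 ≤ 7)
  B vs A: [2 vs 6, 7 vs 6] → B does not strictly dominate A (column X: 2 ≤ 6)
No single strategy strictly dominates all others → no strictly dominant strategy.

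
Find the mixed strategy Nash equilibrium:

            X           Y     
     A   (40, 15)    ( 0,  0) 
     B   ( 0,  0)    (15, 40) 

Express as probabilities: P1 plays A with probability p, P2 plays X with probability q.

p = 0.7273, q = 0.2727

Work:
Find probabilities that make opponent indifferent:
P2 chooses q to make P1 indifferent between A and B
P1 chooses p to make P2 indifferent between X and Y
Mixed NE: P1 plays (A: 0.7273, B: 0.2727), P2 plays (X: 0.2727, Y: 0.7273)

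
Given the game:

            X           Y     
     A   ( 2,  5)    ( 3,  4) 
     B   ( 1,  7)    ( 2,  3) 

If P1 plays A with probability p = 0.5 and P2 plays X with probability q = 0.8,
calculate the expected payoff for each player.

E[P1] = 1.7, E[P2] = 5.5

Work:
E[P1] = p·q·π₁(A,X) + p·(1-q)·π₁(A,Y) + (1-p)·q·π₁(B,X) + (1-p)·(1-q)·π₁(B,Y)
= 0.5·0.8·2 + 0.5·0.2·3 + 0.5·0.8·1 + 0.5·0.2·2
= 1.7

E[P2] = 5.5 (similar calculation)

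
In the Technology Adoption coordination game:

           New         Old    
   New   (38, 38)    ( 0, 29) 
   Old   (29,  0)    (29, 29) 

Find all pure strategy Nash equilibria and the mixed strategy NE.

Pure NE: (New, New) and (Old, Old); Mixed NE: p = 0.7632, q = 0.7632

Work:
Check pure NE:
(New, New): (38, 38) - no unilateral deviation beneficial
(Old, Old): (29, 29) - no unilateral deviation beneficial
Mixed NE: P1 plays New with p = 0.7632, P2 plays New with q = 0.7632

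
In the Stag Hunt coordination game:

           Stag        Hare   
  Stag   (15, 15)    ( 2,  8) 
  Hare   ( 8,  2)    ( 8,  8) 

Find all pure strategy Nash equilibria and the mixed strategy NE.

Pure NE: (Stag, Stag) and (Hare, Hare); Mixed NE: p = 0.4615, q = 0.4615

Work:
Check pure NE:
(Stag, Stag): (15, 15) - no unilateral deviation beneficial
(Hare, Hare): (8, 8) - no unilateral deviation beneficial
Mixed NE: P1 plays Stag with p = 0.4615, P2 plays Stag with q = 0.4615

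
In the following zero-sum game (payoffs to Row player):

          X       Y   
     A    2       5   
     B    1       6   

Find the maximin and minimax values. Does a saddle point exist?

Maximin = 2, Minimax = 2, Saddle: True

Work:
Row minimums: [2, 1] → maximin = 2
Column maximums: [2, 6] → minimax = 2
Saddle point exists! Game value = 2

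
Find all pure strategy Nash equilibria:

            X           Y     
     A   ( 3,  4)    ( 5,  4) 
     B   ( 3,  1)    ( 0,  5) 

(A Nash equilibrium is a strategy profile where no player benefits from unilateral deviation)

Nash equilibrium: (A, X), (A, Y)

Work:
Best responses:
  P1 vs X: payoffs [3, 3] → best response A/B (payoff 3)
  P1 vs Y: payoffs [5, 0] → best response A (payoff 5)
  P2 vs A: payoffs [4, 4] → best response X/Y (payoff 4)
  P2 vs B: payoffs [1, 5] → best response Y (payoff 5)
Mutual best responses: (A,X), (A,Y) → Nash equilibria.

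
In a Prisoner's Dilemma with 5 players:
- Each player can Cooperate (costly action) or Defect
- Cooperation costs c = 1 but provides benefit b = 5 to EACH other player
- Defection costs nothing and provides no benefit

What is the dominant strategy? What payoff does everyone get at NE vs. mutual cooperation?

Dominant: Defect; NE payoff = 0; Coop payoff = 19

Work:
Defect dominates (saves cost c = 1, benefit to others is external)
NE: All defect → everyone gets 0
If all cooperate: each receives (4)×5 - 1 = 19
Social dilemma: 19 > 0 but NE gives 0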